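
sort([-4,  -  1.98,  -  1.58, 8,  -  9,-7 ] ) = [-9, - 7, - 4, - 1.98, - 1.58,8]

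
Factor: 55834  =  2^1*27917^1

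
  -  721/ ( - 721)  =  1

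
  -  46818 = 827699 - 874517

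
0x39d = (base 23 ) 1H5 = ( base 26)19f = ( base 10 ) 925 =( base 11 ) 771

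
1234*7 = 8638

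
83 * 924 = 76692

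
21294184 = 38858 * 548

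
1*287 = 287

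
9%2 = 1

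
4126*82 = 338332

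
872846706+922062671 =1794909377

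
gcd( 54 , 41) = 1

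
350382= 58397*6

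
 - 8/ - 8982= 4/4491 = 0.00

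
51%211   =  51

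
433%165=103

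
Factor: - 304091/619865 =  -5^( - 1)*123973^( - 1 ) * 304091^1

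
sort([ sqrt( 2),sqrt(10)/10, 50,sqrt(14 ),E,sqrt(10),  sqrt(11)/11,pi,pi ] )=[sqrt(  11) /11,sqrt( 10 )/10,sqrt( 2),E,pi,pi, sqrt( 10),sqrt(14),50 ] 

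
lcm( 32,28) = 224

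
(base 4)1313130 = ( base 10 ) 7644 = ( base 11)581A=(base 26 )b80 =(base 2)1110111011100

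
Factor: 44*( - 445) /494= - 9790/247 = - 2^1*5^1 * 11^1*13^( - 1 )*19^( - 1 )*89^1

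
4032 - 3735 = 297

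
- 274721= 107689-382410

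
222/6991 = 222/6991 = 0.03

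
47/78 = 47/78 = 0.60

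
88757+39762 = 128519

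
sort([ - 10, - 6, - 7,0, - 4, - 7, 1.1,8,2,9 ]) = [-10, - 7, - 7  , - 6,-4,  0, 1.1 , 2,8,9 ] 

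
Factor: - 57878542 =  - 2^1*97^1* 298343^1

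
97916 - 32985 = 64931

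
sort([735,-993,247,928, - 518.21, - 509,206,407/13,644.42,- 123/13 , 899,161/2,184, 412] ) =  [-993 , -518.21, - 509,  -  123/13, 407/13 , 161/2,184, 206,247, 412,644.42,735,899, 928]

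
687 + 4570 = 5257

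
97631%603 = 548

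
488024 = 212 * 2302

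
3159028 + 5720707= 8879735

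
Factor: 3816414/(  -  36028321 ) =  - 2^1*3^2 *7^1*17^(-1)*4327^1*302759^( - 1) = - 545202/5146903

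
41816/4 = 10454 =10454.00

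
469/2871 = 469/2871 = 0.16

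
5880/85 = 69 + 3/17 = 69.18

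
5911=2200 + 3711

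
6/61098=1/10183  =  0.00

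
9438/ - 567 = -3146/189 = -16.65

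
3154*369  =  1163826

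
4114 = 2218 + 1896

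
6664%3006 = 652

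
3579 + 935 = 4514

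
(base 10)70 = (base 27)2g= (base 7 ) 130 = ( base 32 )26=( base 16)46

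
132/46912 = 33/11728 = 0.00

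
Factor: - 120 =  -  2^3*3^1*  5^1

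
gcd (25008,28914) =6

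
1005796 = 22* 45718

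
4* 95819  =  383276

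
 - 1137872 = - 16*71117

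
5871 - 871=5000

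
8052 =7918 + 134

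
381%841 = 381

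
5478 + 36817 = 42295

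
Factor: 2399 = 2399^1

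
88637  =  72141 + 16496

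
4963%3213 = 1750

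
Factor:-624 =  - 2^4*3^1*13^1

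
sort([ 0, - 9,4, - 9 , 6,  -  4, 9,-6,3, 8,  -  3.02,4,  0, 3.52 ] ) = [ - 9 , - 9, - 6 , - 4, - 3.02,0,0,3,3.52,4,4 , 6,8,9]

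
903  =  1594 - 691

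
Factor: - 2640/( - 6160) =3/7 =3^1*7^( - 1 ) 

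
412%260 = 152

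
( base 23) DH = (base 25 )CG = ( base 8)474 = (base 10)316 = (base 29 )AQ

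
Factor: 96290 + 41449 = 137739 = 3^1*7^2*937^1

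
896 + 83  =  979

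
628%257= 114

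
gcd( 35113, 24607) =1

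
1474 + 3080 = 4554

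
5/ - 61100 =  -1 + 12219/12220 = - 0.00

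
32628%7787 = 1480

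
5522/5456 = 1 + 3/248=1.01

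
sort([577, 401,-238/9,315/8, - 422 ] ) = [-422, - 238/9,315/8, 401, 577]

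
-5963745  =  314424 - 6278169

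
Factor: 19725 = 3^1*5^2 * 263^1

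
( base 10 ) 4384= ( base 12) 2654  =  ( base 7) 15532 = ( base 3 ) 20000101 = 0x1120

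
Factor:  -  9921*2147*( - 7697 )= 3^1*19^1*43^1*113^1*179^1*3307^1 = 163949078739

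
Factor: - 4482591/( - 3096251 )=3^1*1494197^1*3096251^( - 1) 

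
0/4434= 0 =0.00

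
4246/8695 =4246/8695 =0.49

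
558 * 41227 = 23004666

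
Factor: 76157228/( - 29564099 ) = - 2^2 * 7^1*757^1*3593^1*29564099^(-1) 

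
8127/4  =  8127/4 = 2031.75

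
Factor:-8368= - 2^4*523^1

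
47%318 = 47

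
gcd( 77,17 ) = 1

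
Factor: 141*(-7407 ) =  - 1044387 = - 3^3*47^1*823^1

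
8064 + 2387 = 10451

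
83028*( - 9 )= - 747252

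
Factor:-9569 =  - 7^1 * 1367^1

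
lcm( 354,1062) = 1062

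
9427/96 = 9427/96 = 98.20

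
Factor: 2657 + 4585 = 7242 = 2^1* 3^1*17^1*71^1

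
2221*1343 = 2982803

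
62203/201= 62203/201 = 309.47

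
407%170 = 67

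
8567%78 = 65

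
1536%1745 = 1536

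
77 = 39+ 38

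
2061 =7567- 5506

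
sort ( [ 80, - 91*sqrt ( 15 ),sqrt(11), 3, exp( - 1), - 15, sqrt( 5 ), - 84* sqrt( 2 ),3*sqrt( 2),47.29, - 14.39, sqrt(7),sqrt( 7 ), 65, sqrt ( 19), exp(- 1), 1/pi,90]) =[ - 91*sqrt( 15 ), - 84*sqrt( 2),  -  15, - 14.39, 1/pi,exp(- 1 ),exp( - 1), sqrt( 5 ), sqrt( 7),sqrt( 7),3,sqrt(11 ), 3*sqrt( 2 ),sqrt( 19),47.29,65,80,  90 ] 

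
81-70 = 11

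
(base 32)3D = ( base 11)9A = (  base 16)6d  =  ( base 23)4h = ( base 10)109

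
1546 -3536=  - 1990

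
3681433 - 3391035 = 290398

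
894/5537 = 894/5537 = 0.16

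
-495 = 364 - 859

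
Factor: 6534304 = 2^5 * 7^1 *31^1*941^1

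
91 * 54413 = 4951583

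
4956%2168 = 620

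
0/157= 0 = 0.00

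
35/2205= 1/63= 0.02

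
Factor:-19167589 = - 7^1*2738227^1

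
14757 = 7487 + 7270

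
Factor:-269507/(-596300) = 2^(- 2) *5^( - 2)*7^1*67^(  -  1) * 89^(-1) * 38501^1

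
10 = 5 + 5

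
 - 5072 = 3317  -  8389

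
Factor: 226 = 2^1*113^1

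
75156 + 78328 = 153484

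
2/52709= 2/52709=0.00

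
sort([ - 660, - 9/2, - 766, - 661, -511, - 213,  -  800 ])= [ - 800, - 766,  -  661, - 660,-511, - 213, - 9/2 ]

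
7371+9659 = 17030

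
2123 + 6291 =8414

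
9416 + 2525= 11941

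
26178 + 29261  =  55439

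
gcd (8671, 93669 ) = 1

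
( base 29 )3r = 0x72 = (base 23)4m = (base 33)3F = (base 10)114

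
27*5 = 135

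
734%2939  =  734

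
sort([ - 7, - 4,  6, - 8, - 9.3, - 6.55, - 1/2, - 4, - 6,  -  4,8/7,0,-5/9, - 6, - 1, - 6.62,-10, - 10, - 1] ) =[ - 10, - 10, - 9.3, - 8, - 7, - 6.62, - 6.55, - 6 , - 6 ,-4, - 4, -4, - 1,-1,  -  5/9, - 1/2,0,8/7, 6]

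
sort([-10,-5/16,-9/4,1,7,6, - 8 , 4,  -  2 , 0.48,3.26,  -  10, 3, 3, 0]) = [ - 10,-10 , - 8, - 9/4, -2,-5/16,0,0.48,1,3,3,3.26,4,6, 7]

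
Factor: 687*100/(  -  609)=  - 22900/203=-2^2*5^2*7^( - 1)*29^( - 1) *229^1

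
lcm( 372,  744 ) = 744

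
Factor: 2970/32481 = 110/1203 = 2^1 * 3^ ( - 1)*5^1*11^1 * 401^ ( - 1 ) 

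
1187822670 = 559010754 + 628811916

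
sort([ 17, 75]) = [ 17, 75]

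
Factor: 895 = 5^1*179^1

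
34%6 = 4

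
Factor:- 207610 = - 2^1*5^1*13^1*1597^1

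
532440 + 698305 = 1230745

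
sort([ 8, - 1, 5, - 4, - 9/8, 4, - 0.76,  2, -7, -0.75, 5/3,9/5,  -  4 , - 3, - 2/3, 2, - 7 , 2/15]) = [ - 7, - 7, - 4,-4 , - 3, - 9/8,  -  1, - 0.76,-0.75, - 2/3,2/15, 5/3 , 9/5,  2, 2 , 4 , 5, 8 ] 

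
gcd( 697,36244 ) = 697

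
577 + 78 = 655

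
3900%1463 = 974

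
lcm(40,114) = 2280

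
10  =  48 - 38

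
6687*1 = 6687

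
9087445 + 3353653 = 12441098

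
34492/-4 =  - 8623 + 0/1=- 8623.00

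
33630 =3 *11210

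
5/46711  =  5/46711  =  0.00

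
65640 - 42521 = 23119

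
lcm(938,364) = 24388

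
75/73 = 1 + 2/73=1.03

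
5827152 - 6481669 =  - 654517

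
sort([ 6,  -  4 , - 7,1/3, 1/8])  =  [ - 7, - 4,  1/8,1/3,6 ]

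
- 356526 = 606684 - 963210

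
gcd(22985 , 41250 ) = 5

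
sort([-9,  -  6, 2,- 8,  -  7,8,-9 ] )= [ - 9, - 9,-8,-7,-6, 2, 8 ] 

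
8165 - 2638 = 5527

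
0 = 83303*0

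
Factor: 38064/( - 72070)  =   - 2^3 * 3^1*5^( - 1) * 13^1*61^1*7207^( - 1) = - 19032/36035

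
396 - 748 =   -  352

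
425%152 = 121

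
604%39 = 19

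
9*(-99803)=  - 898227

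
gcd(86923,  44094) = 1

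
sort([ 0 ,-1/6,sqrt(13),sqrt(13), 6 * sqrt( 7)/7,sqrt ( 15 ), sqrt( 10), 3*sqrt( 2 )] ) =[-1/6,0,6*sqrt(7) /7, sqrt(10 ), sqrt( 13), sqrt( 13), sqrt( 15),3*sqrt( 2 ) ]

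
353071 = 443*797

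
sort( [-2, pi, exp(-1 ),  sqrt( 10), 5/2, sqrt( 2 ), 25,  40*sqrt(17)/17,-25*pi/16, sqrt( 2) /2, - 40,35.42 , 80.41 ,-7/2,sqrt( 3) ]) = [ - 40,-25*pi/16,-7/2, - 2,  exp( - 1),  sqrt( 2) /2,sqrt( 2 ),sqrt( 3),5/2,  pi , sqrt( 10),40*sqrt(17)/17, 25,35.42, 80.41]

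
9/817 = 9/817= 0.01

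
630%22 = 14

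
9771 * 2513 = 24554523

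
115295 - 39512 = 75783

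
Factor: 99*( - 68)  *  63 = -424116 =- 2^2*3^4*7^1*11^1*17^1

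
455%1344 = 455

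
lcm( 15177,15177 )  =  15177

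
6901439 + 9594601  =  16496040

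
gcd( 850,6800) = 850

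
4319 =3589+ 730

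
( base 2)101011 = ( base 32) 1b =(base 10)43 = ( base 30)1d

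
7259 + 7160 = 14419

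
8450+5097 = 13547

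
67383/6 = 11230 + 1/2 = 11230.50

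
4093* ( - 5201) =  - 21287693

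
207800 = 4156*50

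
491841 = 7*70263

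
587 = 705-118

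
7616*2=15232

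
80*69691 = 5575280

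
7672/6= 3836/3= 1278.67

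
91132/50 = 45566/25= 1822.64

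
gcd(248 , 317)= 1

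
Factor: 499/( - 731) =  -17^(- 1 )*43^( - 1 )*499^1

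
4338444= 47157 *92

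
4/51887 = 4/51887 = 0.00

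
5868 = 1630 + 4238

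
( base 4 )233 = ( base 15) 32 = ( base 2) 101111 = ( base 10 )47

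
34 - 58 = -24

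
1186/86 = 13 + 34/43= 13.79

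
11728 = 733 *16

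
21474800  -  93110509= - 71635709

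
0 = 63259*0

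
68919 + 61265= 130184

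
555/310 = 111/62 = 1.79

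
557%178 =23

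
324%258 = 66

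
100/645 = 20/129  =  0.16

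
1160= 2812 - 1652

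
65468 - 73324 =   -  7856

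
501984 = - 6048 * ( - 83) 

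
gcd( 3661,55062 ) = 7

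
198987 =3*66329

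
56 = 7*8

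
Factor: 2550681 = 3^2*7^1 *40487^1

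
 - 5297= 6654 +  - 11951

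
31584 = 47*672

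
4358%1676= 1006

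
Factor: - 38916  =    -  2^2 * 3^2*23^1*47^1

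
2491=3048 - 557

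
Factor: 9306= 2^1 * 3^2 * 11^1 * 47^1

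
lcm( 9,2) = 18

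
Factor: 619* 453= 3^1 * 151^1*619^1 = 280407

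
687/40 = 687/40 = 17.18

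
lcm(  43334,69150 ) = 3250050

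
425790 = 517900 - 92110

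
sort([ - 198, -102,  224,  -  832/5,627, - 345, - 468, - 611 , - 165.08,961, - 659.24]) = [ - 659.24, - 611 ,-468,-345, - 198, -832/5, -165.08, - 102,224,627,961]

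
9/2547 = 1/283 = 0.00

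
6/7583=6/7583 = 0.00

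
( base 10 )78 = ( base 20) 3I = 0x4E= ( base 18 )46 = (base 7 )141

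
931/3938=931/3938 = 0.24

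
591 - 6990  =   - 6399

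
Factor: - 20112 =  - 2^4*3^1*419^1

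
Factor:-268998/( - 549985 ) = 2^1*3^1*5^( - 1 )*29^( - 1 )*107^1*419^1*3793^( - 1) 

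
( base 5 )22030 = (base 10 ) 1515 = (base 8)2753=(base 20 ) 3ff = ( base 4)113223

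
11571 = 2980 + 8591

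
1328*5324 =7070272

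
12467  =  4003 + 8464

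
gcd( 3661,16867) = 1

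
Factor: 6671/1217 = 7^1*953^1  *  1217^( - 1) 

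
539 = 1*539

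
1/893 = 1/893 =0.00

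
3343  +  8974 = 12317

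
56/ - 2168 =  - 1+264/271 = - 0.03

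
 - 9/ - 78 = 3/26=0.12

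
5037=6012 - 975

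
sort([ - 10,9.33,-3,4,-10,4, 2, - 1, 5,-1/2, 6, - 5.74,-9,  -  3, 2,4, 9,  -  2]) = [ - 10 ,  -  10, - 9, - 5.74 ,  -  3,- 3, - 2,  -  1,- 1/2, 2,  2,  4, 4, 4,5, 6, 9,  9.33 ] 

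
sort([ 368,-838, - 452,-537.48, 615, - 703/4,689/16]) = [ - 838,-537.48,  -  452,-703/4, 689/16, 368 , 615] 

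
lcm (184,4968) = 4968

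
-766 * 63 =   -  48258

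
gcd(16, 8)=8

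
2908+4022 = 6930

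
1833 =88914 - 87081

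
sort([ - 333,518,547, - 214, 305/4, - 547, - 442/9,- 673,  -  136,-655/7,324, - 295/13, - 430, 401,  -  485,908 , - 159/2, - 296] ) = [ -673, -547, - 485, -430,-333, - 296, - 214, - 136, - 655/7, - 159/2, - 442/9, - 295/13, 305/4, 324,401,  518, 547, 908]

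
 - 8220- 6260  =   -14480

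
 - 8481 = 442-8923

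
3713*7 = 25991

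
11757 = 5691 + 6066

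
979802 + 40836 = 1020638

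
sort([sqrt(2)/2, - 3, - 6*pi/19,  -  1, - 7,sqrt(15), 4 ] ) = [ - 7, - 3, - 1, - 6*pi/19, sqrt( 2 ) /2 , sqrt(15),  4 ]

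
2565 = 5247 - 2682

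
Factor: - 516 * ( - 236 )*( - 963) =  - 117270288 = -2^4 * 3^3* 43^1  *59^1*  107^1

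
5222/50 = 104+11/25 = 104.44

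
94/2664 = 47/1332  =  0.04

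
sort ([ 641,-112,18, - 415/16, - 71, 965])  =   [- 112, - 71,- 415/16,  18 , 641,965 ] 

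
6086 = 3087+2999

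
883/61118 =883/61118= 0.01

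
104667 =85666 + 19001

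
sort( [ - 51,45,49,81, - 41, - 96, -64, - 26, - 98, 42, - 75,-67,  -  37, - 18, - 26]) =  [ - 98 , - 96, - 75, - 67, - 64, - 51, - 41,  -  37, -26, - 26, - 18 , 42,45,  49, 81 ] 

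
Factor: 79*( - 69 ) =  - 5451 = - 3^1*23^1*79^1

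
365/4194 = 365/4194 = 0.09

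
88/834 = 44/417 = 0.11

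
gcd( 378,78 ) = 6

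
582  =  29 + 553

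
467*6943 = 3242381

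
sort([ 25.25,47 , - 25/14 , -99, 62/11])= [ - 99, - 25/14 , 62/11,25.25, 47] 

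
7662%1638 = 1110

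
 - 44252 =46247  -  90499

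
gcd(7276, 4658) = 34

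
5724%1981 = 1762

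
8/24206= 4/12103  =  0.00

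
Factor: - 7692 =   -  2^2*3^1*641^1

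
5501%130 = 41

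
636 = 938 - 302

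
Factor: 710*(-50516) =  - 2^3*5^1*71^1*73^1*173^1 = - 35866360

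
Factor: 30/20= 2^( -1)*3^1 = 3/2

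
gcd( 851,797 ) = 1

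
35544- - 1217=36761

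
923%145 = 53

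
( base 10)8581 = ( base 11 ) 64a1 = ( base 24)ELD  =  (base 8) 20605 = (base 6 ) 103421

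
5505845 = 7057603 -1551758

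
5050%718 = 24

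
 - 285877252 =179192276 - 465069528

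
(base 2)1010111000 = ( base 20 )1eg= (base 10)696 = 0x2B8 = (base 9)853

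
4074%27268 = 4074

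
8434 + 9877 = 18311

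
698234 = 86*8119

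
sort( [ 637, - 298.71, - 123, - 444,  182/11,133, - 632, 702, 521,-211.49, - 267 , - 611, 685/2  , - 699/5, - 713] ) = [ - 713, - 632, - 611, - 444, - 298.71, - 267,-211.49, - 699/5, - 123,182/11,133, 685/2, 521,637, 702] 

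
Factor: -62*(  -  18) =2^2*3^2*31^1 = 1116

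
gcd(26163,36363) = 51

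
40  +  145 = 185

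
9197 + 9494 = 18691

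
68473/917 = 74 + 615/917 = 74.67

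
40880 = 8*5110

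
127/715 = 127/715 = 0.18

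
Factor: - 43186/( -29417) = 2^1*11^1 * 13^1*23^ ( -1) * 151^1 *1279^( -1)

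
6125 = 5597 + 528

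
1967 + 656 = 2623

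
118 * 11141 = 1314638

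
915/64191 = 305/21397   =  0.01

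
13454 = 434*31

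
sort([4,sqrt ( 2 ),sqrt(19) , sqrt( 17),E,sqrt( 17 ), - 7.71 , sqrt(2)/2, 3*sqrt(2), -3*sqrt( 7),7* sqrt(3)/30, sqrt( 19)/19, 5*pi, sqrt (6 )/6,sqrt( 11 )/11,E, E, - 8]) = [ - 8, - 3 * sqrt( 7), - 7.71,sqrt(19 )/19, sqrt(11) /11,7 * sqrt(3)/30,sqrt( 6) /6,sqrt(2)/2,sqrt(2),E,E, E, 4  ,  sqrt( 17), sqrt( 17 ),3 * sqrt( 2) , sqrt(19),5*pi] 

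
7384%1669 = 708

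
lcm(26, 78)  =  78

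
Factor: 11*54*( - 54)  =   - 2^2*3^6*11^1 = - 32076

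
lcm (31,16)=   496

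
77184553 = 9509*8117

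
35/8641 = 35/8641 = 0.00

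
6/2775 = 2/925  =  0.00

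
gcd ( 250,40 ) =10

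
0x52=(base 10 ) 82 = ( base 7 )145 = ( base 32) 2i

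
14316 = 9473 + 4843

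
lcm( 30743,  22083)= 1567893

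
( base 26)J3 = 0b111110001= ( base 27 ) IB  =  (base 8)761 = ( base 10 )497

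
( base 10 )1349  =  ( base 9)1758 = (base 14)6c5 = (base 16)545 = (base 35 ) 13j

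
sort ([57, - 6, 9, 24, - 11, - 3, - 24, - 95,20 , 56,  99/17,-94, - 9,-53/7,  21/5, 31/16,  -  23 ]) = [ - 95, - 94,  -  24, - 23, - 11 , - 9, - 53/7,-6, - 3 , 31/16, 21/5, 99/17,9, 20, 24, 56 , 57 ]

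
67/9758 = 67/9758  =  0.01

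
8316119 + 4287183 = 12603302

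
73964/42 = 1761  +  1/21 = 1761.05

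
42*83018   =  3486756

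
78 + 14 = 92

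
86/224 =43/112 = 0.38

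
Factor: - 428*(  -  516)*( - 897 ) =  - 2^4*3^2*13^1*23^1*43^1*107^1 = - 198100656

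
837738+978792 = 1816530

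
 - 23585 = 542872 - 566457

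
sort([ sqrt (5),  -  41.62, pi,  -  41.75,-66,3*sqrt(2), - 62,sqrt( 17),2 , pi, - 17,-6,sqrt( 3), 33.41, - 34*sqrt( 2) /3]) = [ - 66, - 62 , -41.75, - 41.62 , -17, - 34*sqrt ( 2 ) /3, - 6 , sqrt (3),2,sqrt( 5),pi,pi,sqrt( 17) , 3*sqrt( 2), 33.41]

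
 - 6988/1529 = -5 + 657/1529 = - 4.57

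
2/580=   1/290=0.00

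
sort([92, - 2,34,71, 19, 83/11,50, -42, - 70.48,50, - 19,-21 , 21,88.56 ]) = [ - 70.48, - 42, - 21, -19 , - 2, 83/11,19,  21, 34, 50, 50, 71, 88.56, 92]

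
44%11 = 0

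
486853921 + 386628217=873482138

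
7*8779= 61453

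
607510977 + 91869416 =699380393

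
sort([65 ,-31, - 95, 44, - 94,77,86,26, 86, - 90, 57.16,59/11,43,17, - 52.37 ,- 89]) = [ - 95, - 94, - 90, - 89, -52.37, - 31,59/11, 17,26,43,44, 57.16,65,77,86,86 ] 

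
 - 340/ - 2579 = 340/2579 = 0.13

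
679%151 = 75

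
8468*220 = 1862960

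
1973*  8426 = 16624498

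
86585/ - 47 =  - 1843 + 36/47 =- 1842.23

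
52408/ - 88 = -596+5/11= - 595.55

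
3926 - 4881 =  - 955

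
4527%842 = 317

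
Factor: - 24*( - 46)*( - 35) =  - 38640 = - 2^4 * 3^1 * 5^1 * 7^1 * 23^1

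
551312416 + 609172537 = 1160484953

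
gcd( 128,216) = 8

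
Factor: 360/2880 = 2^ ( -3 ) = 1/8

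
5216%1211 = 372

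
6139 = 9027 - 2888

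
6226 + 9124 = 15350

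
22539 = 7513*3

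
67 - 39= 28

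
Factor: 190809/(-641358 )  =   - 191/642 = - 2^( - 1)*3^(-1) * 107^( - 1)*191^1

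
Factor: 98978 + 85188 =184166 = 2^1*92083^1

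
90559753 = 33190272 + 57369481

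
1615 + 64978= 66593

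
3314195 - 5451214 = - 2137019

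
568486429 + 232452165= 800938594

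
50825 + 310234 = 361059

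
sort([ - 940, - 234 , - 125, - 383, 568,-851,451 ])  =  [ - 940, -851, - 383, - 234, - 125, 451,568 ]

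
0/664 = 0 =0.00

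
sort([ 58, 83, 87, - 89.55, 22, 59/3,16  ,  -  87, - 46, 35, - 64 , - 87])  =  [ - 89.55, -87,- 87,  -  64,- 46,16, 59/3,22, 35,58,83,  87]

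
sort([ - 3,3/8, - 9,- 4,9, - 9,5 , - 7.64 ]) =[ - 9, - 9, - 7.64,-4, - 3  ,  3/8,5,9] 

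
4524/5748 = 377/479 = 0.79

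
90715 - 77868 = 12847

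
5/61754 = 5/61754=0.00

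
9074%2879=437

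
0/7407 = 0  =  0.00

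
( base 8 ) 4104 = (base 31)268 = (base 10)2116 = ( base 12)1284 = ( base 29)2es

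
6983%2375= 2233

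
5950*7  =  41650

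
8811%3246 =2319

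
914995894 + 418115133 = 1333111027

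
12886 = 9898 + 2988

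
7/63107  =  7/63107=0.00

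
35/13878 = 35/13878 = 0.00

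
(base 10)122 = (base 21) 5H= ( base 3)11112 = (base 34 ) 3k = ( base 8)172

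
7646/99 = 77 + 23/99  =  77.23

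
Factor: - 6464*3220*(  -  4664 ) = 97076869120 = 2^11*5^1*7^1 *11^1*23^1*53^1*101^1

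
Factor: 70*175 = 12250 = 2^1*5^3*7^2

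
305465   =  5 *61093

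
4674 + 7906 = 12580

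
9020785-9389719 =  - 368934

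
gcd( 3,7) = 1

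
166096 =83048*2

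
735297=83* 8859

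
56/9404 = 14/2351 = 0.01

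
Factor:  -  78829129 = -37^1*1069^1*1993^1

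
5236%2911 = 2325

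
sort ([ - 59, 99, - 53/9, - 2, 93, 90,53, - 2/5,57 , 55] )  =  [-59,  -  53/9, - 2,  -  2/5, 53 , 55,  57 , 90,93,99] 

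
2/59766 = 1/29883 = 0.00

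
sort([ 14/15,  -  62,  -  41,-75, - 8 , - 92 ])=[ - 92,-75, - 62,  -  41,-8 , 14/15 ] 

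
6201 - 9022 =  - 2821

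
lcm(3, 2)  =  6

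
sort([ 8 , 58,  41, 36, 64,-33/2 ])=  [-33/2, 8,36, 41, 58, 64] 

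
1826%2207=1826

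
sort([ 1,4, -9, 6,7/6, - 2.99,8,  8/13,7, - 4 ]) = [ - 9,-4,-2.99, 8/13, 1,7/6, 4,6, 7,8 ]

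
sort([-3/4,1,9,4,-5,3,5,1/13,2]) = [-5, -3/4, 1/13, 1 , 2,  3, 4, 5,9]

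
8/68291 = 8/68291 = 0.00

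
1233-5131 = -3898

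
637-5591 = - 4954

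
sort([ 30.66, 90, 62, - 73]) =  [-73, 30.66,62 , 90]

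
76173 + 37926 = 114099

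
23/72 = 23/72 = 0.32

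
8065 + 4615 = 12680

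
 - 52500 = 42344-94844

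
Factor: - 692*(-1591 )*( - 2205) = -2^2* 3^2*5^1*7^2*37^1*43^1*173^1 = - 2427643260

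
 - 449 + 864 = 415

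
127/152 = 127/152 = 0.84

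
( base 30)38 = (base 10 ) 98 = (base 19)53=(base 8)142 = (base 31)35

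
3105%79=24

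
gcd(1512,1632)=24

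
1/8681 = 1/8681  =  0.00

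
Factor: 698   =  2^1*349^1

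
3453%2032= 1421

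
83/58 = 1+25/58 = 1.43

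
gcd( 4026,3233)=61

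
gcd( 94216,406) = 2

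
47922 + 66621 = 114543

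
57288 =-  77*( - 744 )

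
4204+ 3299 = 7503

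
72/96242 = 36/48121 = 0.00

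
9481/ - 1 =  - 9481 + 0/1 = - 9481.00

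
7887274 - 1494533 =6392741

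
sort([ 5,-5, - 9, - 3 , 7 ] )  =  [-9,-5, - 3, 5,7] 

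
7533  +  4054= 11587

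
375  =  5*75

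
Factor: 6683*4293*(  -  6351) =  - 3^5*29^1*41^1*53^1*73^1*163^1 = - 182210945769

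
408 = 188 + 220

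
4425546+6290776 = 10716322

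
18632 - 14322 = 4310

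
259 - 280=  -21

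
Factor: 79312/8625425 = 2^4*5^( - 2)*4957^1*345017^ ( - 1) 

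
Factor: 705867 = 3^1 * 235289^1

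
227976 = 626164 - 398188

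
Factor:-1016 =-2^3*127^1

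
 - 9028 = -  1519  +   - 7509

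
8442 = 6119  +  2323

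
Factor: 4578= 2^1*3^1*7^1*109^1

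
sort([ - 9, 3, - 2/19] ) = [-9, - 2/19, 3]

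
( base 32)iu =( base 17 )21B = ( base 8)1136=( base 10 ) 606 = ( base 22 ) 15c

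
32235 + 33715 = 65950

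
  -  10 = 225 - 235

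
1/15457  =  1/15457=0.00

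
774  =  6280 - 5506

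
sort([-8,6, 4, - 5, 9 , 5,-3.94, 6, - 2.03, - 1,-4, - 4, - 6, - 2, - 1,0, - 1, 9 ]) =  [ - 8,-6, - 5, - 4, - 4, - 3.94, - 2.03, - 2, - 1, - 1, - 1,  0,4,5, 6,6,9, 9]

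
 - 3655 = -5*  731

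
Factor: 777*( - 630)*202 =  - 98881020 = - 2^2*3^3*5^1*7^2*37^1*101^1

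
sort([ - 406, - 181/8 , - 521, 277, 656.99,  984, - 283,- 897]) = [ - 897, - 521, -406, -283,  -  181/8, 277, 656.99 , 984]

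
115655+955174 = 1070829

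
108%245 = 108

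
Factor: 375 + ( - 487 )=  - 2^4*7^1 =- 112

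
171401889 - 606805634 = - 435403745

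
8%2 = 0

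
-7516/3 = - 7516/3 = - 2505.33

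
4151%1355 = 86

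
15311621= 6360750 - -8950871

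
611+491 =1102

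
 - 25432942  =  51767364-77200306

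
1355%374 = 233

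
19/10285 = 19/10285 = 0.00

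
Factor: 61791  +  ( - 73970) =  - 12179 = -19^1*641^1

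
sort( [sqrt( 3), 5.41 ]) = [ sqrt ( 3), 5.41] 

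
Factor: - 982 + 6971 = 5989= 53^1*113^1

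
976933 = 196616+780317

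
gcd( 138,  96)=6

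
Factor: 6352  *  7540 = 47894080 = 2^6*5^1*13^1*29^1*397^1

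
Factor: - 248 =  - 2^3 * 31^1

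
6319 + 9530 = 15849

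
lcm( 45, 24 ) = 360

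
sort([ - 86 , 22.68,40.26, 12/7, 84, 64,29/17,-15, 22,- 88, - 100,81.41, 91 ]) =[ - 100, - 88, -86, - 15,29/17 , 12/7,22,22.68 , 40.26, 64,81.41, 84,91 ]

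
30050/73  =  30050/73= 411.64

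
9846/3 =3282 = 3282.00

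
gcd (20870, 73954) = 2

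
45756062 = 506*90427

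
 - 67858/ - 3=22619+1/3 = 22619.33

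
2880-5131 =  - 2251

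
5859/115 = 50+109/115 = 50.95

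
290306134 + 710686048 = 1000992182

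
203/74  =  2 + 55/74 = 2.74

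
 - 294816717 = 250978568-545795285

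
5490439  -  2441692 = 3048747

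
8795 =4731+4064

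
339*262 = 88818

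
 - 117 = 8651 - 8768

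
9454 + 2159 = 11613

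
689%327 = 35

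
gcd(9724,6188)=884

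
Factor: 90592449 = 3^1*1423^1 * 21221^1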